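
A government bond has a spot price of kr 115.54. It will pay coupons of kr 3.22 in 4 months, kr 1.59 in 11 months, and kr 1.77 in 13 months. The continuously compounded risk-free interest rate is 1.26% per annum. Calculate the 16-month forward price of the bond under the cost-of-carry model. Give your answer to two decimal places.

PV(coupons) I = 3.22·e^(−0.0126·4/12) + 1.59·e^(−0.0126·11/12) + 1.77·e^(−0.0126·13/12)
I = 3.2065 + 1.5717 + 1.7460 = 6.5242
F = (S − I)·e^(rT) = (115.54 − 6.5242) · e^(0.0126·16/12)
= 109.0158 · e^0.016800 = 109.0158 × 1.016942 = kr 110.86

kr 110.86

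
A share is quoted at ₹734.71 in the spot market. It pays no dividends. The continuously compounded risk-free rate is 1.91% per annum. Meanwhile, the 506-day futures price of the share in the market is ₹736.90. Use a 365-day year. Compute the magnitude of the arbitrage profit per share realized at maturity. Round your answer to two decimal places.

₹17.52 per share

Fair futures: F* = S·e^(carry·T), with carry = r = 0.0191
F* = 734.71 · e^(0.0191 × 506/365) = 734.71 · e^0.026478 = 734.71 × 1.026832 = ₹754.4237
Market ₹736.90 < fair ₹754.4237: forward underpriced → reverse cash-and-carry (short spot, go long the forward).
At maturity, profit = |F_mkt − F*| = |736.90 − 754.4237| = ₹17.52 per share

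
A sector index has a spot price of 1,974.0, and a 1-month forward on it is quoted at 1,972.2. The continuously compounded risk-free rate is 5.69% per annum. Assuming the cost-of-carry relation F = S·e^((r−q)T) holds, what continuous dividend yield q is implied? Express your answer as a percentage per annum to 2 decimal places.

6.78%

From F = S·e^((r−q)T): (r − q) = ln(F/S)/T
ln(1972.2/1974.0) = ln(0.999088) = -0.000912
(r − q) = -0.000912 / (1/12) = -0.010944
q = r − ln(F/S)/T = 0.0569 + 0.010944 = 0.067844
q = 6.78%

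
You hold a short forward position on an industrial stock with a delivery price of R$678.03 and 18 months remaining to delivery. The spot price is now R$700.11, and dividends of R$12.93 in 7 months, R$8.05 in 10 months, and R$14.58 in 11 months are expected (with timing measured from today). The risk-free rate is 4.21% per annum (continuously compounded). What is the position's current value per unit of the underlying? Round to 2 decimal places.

PV(remaining dividends) I = 12.93·e^(−0.0421·7/12) + 8.05·e^(−0.0421·10/12) + 14.58·e^(−0.0421·11/12) = 34.4169
Current forward F = (S − I)·e^(rT) = (700.11 − 34.4169)·e^(0.0421·18/12) = 665.6931 × 1.065187 = 709.0876
Value (long) = (F − K)·e^(−rT) = (709.0876 − 678.03) × 0.938803 = 29.1570
Short position value = −(long value) = -R$29.16

-R$29.16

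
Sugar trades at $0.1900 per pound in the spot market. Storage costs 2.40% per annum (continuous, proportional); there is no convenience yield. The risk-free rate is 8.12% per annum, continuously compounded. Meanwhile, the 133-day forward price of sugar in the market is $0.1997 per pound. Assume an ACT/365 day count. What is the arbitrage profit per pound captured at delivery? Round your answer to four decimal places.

$0.0023 per pound

Fair forward: F* = S·e^(carry·T), with carry = (r + u) = 0.0812 + 0.0240 = 0.1052
F* = 0.1900 · e^(0.1052 × 133/365) = 0.1900 · e^0.038333 = 0.1900 × 1.039077 = $0.1974
Market $0.1997 > fair $0.1974: forward overpriced → cash-and-carry (buy spot, short the forward).
At maturity, profit = |F_mkt − F*| = |0.1997 − 0.1974| = $0.0023 per pound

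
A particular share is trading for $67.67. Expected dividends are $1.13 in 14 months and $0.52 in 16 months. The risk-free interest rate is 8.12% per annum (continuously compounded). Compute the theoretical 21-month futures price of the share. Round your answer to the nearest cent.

PV(dividends) I = 1.13·e^(−0.0812·14/12) + 0.52·e^(−0.0812·16/12)
I = 1.0279 + 0.4666 = 1.4945
F = (S − I)·e^(rT) = (67.67 − 1.4945) · e^(0.0812·21/12)
= 66.1755 · e^0.142100 = 66.1755 × 1.152692 = $76.28

$76.28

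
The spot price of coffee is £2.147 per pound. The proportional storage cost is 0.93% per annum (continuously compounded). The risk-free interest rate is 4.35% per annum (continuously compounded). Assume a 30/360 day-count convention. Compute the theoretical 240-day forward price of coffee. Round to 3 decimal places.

£2.224 per pound

Net carry = r + u − y = 0.0435 + 0.0093 − 0.0000 = 0.0528
F = S·e^((r+u−y)T) = 2.147 · e^(0.0528 × 240/360) = 2.147 · e^0.035200
= 2.147 × 1.035827 = £2.224 per pound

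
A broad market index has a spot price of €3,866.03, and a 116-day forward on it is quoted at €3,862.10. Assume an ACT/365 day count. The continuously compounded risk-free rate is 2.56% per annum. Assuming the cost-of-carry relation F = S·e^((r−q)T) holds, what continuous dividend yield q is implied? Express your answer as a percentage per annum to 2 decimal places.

From F = S·e^((r−q)T): (r − q) = ln(F/S)/T
ln(3862.10/3866.03) = ln(0.998983) = -0.001018
(r − q) = -0.001018 / (116/365) = -0.003203
q = r − ln(F/S)/T = 0.0256 + 0.003203 = 0.028803
q = 2.88%

2.88%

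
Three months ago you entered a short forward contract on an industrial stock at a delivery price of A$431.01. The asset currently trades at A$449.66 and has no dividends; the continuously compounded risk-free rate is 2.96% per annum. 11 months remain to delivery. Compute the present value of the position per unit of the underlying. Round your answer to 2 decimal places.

-A$30.19

Current fair forward for the remaining 11 months: F = S·e^(r·T), r = 0.0296
F = 449.66 · e^(0.0296 × 11/12) = 449.66 × 1.027505 = 462.0279
Value of long forward = (F − K)·e^(−rT) = (462.0279 − 431.01) · e^(−0.0296·11/12)
= 31.0179 × 0.973231 = 30.19
Short position value = −(long value) = -A$30.19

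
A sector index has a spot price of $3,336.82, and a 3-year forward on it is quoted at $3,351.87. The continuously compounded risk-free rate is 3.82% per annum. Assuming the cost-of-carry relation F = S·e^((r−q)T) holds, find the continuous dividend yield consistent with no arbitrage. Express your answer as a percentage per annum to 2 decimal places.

3.67%

From F = S·e^((r−q)T): (r − q) = ln(F/S)/T
ln(3351.87/3336.82) = ln(1.004510) = 0.004500
(r − q) = 0.004500 / (3) = 0.001500
q = r − ln(F/S)/T = 0.0382 − 0.001500 = 0.036700
q = 3.67%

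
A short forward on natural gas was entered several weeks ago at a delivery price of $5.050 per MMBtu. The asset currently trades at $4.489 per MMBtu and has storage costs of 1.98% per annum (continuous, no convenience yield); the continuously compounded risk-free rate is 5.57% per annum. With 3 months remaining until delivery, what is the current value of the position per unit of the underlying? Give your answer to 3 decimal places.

$0.469 per MMBtu

Current fair forward for the remaining 3 months: F = S·e^((r + u)·T), (r + u) = 0.0557 + 0.0198 = 0.0755
F = 4.489 · e^(0.0755 × 3/12) = 4.489 × 1.019054 = 4.5745
Value of long forward = (F − K)·e^(−rT) = (4.5745 − 5.050) · e^(−0.0557·3/12)
= -0.4755 × 0.986172 = -0.469
Short position value = −(long value) = $0.469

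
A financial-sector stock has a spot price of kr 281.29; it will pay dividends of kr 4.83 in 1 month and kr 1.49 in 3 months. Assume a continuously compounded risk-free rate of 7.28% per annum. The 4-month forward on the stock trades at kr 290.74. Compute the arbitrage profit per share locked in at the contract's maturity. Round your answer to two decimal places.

PV(dividends) I = 4.83·e^(−0.0728·1/12) + 1.49·e^(−0.0728·3/12) = 6.2639
Fair forward F* = (S − I)·e^(rT) = (281.29 − 6.2639)·e^0.024267 = 275.0261 × 1.024564 = 281.7818
Market kr 290.74 > fair 281.7818: forward overpriced → cash-and-carry (borrow at r, buy the stock and collect the dividends, short the forward).
Profit at T = |F_mkt − F*| = |290.74 − 281.7818| = kr 8.96 per share

kr 8.96 per share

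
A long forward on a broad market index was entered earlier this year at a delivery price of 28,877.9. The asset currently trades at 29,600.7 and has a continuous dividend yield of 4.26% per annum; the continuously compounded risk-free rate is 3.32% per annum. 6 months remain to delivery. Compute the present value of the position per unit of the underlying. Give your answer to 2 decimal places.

Current fair forward for the remaining 6 months: F = S·e^((r − q)·T), (r − q) = 0.0332 − 0.0426 = -0.0094
F = 29600.7 · e^(-0.0094 × 6/12) = 29600.7 × 0.99531103 = 29461.9032
Value of long forward = (F − K)·e^(−rT) = (29461.9032 − 28877.9) · e^(−0.0332·6/12)
= 584.0032 × 0.98353702 = 574.39

574.39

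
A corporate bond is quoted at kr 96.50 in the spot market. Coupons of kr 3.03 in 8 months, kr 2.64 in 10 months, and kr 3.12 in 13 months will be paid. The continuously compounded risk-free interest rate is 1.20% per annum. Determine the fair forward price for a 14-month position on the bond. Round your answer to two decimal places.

kr 89.04

PV(coupons) I = 3.03·e^(−0.0120·8/12) + 2.64·e^(−0.0120·10/12) + 3.12·e^(−0.0120·13/12)
I = 3.0059 + 2.6137 + 3.0797 = 8.6993
F = (S − I)·e^(rT) = (96.50 − 8.6993) · e^(0.0120·14/12)
= 87.8007 · e^0.014000 = 87.8007 × 1.014098 = kr 89.04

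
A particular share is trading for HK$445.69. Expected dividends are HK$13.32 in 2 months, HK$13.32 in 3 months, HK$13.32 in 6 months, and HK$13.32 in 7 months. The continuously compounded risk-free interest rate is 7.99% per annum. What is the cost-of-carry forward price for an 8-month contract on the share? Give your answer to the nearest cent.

HK$415.53

PV(dividends) I = 13.32·e^(−0.0799·2/12) + 13.32·e^(−0.0799·3/12) + 13.32·e^(−0.0799·6/12) + 13.32·e^(−0.0799·7/12)
I = 13.1438 + 13.0566 + 12.7984 + 12.7134 = 51.7122
F = (S − I)·e^(rT) = (445.69 − 51.7122) · e^(0.0799·8/12)
= 393.9778 · e^0.053267 = 393.9778 × 1.054711 = HK$415.53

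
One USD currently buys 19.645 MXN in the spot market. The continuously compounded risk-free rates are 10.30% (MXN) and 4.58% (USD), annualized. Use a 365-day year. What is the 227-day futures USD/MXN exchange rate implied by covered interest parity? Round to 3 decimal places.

F = S·e^((r_MXN − r_USD)T) = 19.645 · e^((0.1030 − 0.0458) × 227/365)
= 19.645 · e^0.035574 = 19.645 × 1.036214
F = 20.356 MXN per USD

20.356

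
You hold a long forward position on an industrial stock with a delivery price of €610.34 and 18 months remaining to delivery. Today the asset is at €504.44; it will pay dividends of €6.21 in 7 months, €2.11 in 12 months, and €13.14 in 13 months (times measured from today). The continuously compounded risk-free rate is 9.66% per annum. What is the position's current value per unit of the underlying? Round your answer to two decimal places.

PV(remaining dividends) I = 6.21·e^(−0.0966·7/12) + 2.11·e^(−0.0966·12/12) + 13.14·e^(−0.0966·13/12) = 19.6199
Current forward F = (S − I)·e^(rT) = (504.44 − 19.6199)·e^(0.0966·18/12) = 484.8201 × 1.155924 = 560.4152
Value (long) = (F − K)·e^(−rT) = (560.4152 − 610.34) × 0.865109 = -43.1904
Value = -€43.19

-€43.19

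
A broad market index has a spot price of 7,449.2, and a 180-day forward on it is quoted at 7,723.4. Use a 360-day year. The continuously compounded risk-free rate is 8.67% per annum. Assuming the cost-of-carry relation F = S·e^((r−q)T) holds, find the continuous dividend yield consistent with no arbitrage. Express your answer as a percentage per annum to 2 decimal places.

1.44%

From F = S·e^((r−q)T): (r − q) = ln(F/S)/T
ln(7723.4/7449.2) = ln(1.036809) = 0.036148
(r − q) = 0.036148 / (180/360) = 0.072296
q = r − ln(F/S)/T = 0.0867 − 0.072296 = 0.014404
q = 1.44%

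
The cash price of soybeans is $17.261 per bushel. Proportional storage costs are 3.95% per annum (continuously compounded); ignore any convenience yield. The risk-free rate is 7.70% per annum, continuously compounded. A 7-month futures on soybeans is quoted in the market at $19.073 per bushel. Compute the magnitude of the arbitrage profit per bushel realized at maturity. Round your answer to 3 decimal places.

Fair futures: F* = S·e^(carry·T), with carry = (r + u) = 0.0770 + 0.0395 = 0.1165
F* = 17.261 · e^(0.1165 × 7/12) = 17.261 · e^0.067958 = 17.261 × 1.070320 = $18.4748
Market $19.073 > fair $18.4748: forward overpriced → cash-and-carry (buy spot, short the forward).
At maturity, profit = |F_mkt − F*| = |19.073 − 18.4748| = $0.598 per bushel

$0.598 per bushel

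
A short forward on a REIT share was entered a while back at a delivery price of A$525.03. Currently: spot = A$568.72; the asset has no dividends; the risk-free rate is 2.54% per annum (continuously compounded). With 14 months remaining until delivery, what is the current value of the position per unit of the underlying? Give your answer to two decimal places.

Current fair forward for the remaining 14 months: F = S·e^(r·T), r = 0.0254
F = 568.72 · e^(0.0254 × 14/12) = 568.72 × 1.030077 = 585.8254
Value of long forward = (F − K)·e^(−rT) = (585.8254 − 525.03) · e^(−0.0254·14/12)
= 60.7954 × 0.970801 = 59.02
Short position value = −(long value) = -A$59.02

-A$59.02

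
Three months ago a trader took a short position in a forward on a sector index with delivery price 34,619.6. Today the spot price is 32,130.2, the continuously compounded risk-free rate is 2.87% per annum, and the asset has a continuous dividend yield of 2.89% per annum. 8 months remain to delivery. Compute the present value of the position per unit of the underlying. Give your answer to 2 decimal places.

2446.42

Current fair forward for the remaining 8 months: F = S·e^((r − q)·T), (r − q) = 0.0287 − 0.0289 = -0.0002
F = 32130.2 · e^(-0.0002 × 8/12) = 32130.2 × 0.99986668 = 32125.9164
Value of long forward = (F − K)·e^(−rT) = (32125.9164 − 34619.6) · e^(−0.0287·8/12)
= -2493.6836 × 0.98104855 = -2446.42
Short position value = −(long value) = 2446.42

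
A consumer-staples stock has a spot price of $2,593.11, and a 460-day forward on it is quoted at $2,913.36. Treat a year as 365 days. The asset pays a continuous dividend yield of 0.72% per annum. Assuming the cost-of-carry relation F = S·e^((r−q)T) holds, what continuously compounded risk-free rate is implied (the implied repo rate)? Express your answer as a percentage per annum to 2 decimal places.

From F = S·e^((r−q)T): (r − q) = ln(F/S)/T
ln(2913.36/2593.11) = ln(1.123500) = 0.116449
(r − q) = 0.116449 / (460/365) = 0.092400
r = ln(F/S)/T + q = 0.092400 + 0.0072 = 0.099600
r = 9.96%

9.96%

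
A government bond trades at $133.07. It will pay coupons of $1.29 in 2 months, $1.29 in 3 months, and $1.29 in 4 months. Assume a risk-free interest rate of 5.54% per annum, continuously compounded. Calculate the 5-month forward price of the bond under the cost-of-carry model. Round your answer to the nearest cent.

PV(coupons) I = 1.29·e^(−0.0554·2/12) + 1.29·e^(−0.0554·3/12) + 1.29·e^(−0.0554·4/12)
I = 1.2781 + 1.2723 + 1.2664 = 3.8168
F = (S − I)·e^(rT) = (133.07 − 3.8168) · e^(0.0554·5/12)
= 129.2532 · e^0.023083 = 129.2532 × 1.023351 = $132.27

$132.27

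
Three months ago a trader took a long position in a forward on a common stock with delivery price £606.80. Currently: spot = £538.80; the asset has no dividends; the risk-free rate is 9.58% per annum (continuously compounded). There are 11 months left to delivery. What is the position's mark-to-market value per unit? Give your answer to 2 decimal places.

Current fair forward for the remaining 11 months: F = S·e^(r·T), r = 0.0958
F = 538.80 · e^(0.0958 × 11/12) = 538.80 × 1.091788 = 588.2554
Value of long forward = (F − K)·e^(−rT) = (588.2554 − 606.80) · e^(−0.0958·11/12)
= -18.5446 × 0.915929 = -16.99

-£16.99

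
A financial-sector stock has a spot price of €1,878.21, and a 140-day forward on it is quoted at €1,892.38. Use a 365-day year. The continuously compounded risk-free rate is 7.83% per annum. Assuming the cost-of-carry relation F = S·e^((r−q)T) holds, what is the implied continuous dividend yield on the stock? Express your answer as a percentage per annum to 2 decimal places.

5.87%

From F = S·e^((r−q)T): (r − q) = ln(F/S)/T
ln(1892.38/1878.21) = ln(1.007544) = 0.007516
(r − q) = 0.007516 / (140/365) = 0.019595
q = r − ln(F/S)/T = 0.0783 − 0.019595 = 0.058705
q = 5.87%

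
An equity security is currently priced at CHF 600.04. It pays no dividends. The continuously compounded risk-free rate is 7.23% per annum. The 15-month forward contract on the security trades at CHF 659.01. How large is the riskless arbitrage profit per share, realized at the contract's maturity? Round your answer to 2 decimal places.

Fair forward: F* = S·e^(carry·T), with carry = r = 0.0723
F* = 600.04 · e^(0.0723 × 15/12) = 600.04 · e^0.090375 = 600.04 × 1.094585 = CHF 656.7948
Market CHF 659.01 > fair CHF 656.7948: forward overpriced → cash-and-carry (buy spot, short the forward).
At maturity, profit = |F_mkt − F*| = |659.01 − 656.7948| = CHF 2.22 per share

CHF 2.22 per share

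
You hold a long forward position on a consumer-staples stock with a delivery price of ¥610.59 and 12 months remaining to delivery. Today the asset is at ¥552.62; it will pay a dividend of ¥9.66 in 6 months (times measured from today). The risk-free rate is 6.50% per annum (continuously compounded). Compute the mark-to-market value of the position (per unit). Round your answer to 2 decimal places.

-¥28.90

PV(remaining dividends) I = 9.66·e^(−0.0650·6/12) = 9.3511
Current forward F = (S − I)·e^(rT) = (552.62 − 9.3511)·e^(0.0650·12/12) = 543.2689 × 1.067159 = 579.7543
Value (long) = (F − K)·e^(−rT) = (579.7543 − 610.59) × 0.937067 = -28.8951
Value = -¥28.90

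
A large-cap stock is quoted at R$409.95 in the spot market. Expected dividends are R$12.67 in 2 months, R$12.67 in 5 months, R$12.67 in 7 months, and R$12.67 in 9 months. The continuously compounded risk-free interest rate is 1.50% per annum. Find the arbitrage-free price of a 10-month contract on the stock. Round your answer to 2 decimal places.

PV(dividends) I = 12.67·e^(−0.0150·2/12) + 12.67·e^(−0.0150·5/12) + 12.67·e^(−0.0150·7/12) + 12.67·e^(−0.0150·9/12)
I = 12.6384 + 12.5911 + 12.5596 + 12.5283 = 50.3174
F = (S − I)·e^(rT) = (409.95 − 50.3174) · e^(0.0150·10/12)
= 359.6326 · e^0.012500 = 359.6326 × 1.012578 = R$364.16

R$364.16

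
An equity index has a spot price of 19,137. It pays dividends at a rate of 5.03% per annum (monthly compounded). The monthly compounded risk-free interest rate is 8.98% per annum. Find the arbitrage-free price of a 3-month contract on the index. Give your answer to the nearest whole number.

F = S · (1+r/12)^(12T) / (1+q/12)^(12T)
= 19137 × 1.022618 / 1.012628 = 19137 × 1.009865
F = 19,326

19,326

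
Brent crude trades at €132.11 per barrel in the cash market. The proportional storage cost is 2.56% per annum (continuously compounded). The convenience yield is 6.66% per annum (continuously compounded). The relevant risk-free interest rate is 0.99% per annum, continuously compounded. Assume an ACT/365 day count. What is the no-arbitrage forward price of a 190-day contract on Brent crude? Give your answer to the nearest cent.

€129.99 per barrel

Net carry = r + u − y = 0.0099 + 0.0256 − 0.0666 = -0.0311
F = S·e^((r+u−y)T) = 132.11 · e^(-0.0311 × 190/365) = 132.11 · e^-0.016189
= 132.11 × 0.983941 = €129.99 per barrel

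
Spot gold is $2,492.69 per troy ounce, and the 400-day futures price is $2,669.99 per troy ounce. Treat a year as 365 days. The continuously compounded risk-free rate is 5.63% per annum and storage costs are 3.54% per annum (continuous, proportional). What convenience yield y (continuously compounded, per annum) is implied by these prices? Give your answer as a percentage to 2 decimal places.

F = S·e^((r+u−y)T) ⇒ (r+u−y) = ln(F/S)/T
ln(2669.99/2492.69) = 0.068712; /T ⇒ 0.062700
y = r + u − ln(F/S)/T = 0.0563 + 0.0354 − 0.062700 = 0.029000
y = 2.90%

2.90%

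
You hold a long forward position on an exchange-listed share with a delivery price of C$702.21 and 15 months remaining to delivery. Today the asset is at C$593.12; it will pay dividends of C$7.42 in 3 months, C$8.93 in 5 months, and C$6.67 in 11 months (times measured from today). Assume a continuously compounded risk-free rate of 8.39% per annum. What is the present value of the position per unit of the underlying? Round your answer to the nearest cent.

PV(remaining dividends) I = 7.42·e^(−0.0839·3/12) + 8.93·e^(−0.0839·5/12) + 6.67·e^(−0.0839·11/12) = 22.0655
Current forward F = (S − I)·e^(rT) = (593.12 − 22.0655)·e^(0.0839·15/12) = 571.0545 × 1.110572 = 634.1971
Value (long) = (F − K)·e^(−rT) = (634.1971 − 702.21) × 0.900437 = -61.2413
Value = -C$61.24

-C$61.24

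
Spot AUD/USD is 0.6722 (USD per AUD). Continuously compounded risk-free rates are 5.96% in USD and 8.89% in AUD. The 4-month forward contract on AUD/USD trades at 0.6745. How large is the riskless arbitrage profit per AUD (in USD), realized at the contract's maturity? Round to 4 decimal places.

0.0088 per AUD (in USD)

Fair forward: F* = S·e^(carry·T), with carry = (r_USD − r_AUD) = 0.0596 − 0.0889 = -0.0293
F* = 0.6722 · e^(-0.0293 × 4/12) = 0.6722 · e^-0.009767 = 0.6722 × 0.990281 = 0.6657
Market 0.6745 > fair 0.6657: forward overpriced → cash-and-carry (buy spot, short the forward).
At maturity, profit = |F_mkt − F*| = |0.6745 − 0.6657| = 0.0088 per AUD (in USD)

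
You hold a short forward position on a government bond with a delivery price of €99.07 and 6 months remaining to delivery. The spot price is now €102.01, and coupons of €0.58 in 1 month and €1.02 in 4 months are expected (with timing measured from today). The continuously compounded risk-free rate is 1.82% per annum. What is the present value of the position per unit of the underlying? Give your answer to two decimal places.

PV(remaining coupons) I = 0.58·e^(−0.0182·1/12) + 1.02·e^(−0.0182·4/12) = 1.5930
Current forward F = (S − I)·e^(rT) = (102.01 − 1.5930)·e^(0.0182·6/12) = 100.4170 × 1.009142 = 101.3350
Value (long) = (F − K)·e^(−rT) = (101.3350 − 99.07) × 0.990941 = 2.2445
Short position value = −(long value) = -€2.24

-€2.24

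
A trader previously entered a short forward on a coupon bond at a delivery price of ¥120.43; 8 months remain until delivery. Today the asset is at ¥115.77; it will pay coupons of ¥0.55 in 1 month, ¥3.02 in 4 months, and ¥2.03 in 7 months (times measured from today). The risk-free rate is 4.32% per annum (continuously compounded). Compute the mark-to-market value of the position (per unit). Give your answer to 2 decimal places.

PV(remaining coupons) I = 0.55·e^(−0.0432·1/12) + 3.02·e^(−0.0432·4/12) + 2.03·e^(−0.0432·7/12) = 5.5043
Current forward F = (S − I)·e^(rT) = (115.77 − 5.5043)·e^(0.0432·8/12) = 110.2657 × 1.029219 = 113.4876
Value (long) = (F − K)·e^(−rT) = (113.4876 − 120.43) × 0.971611 = -6.7453
Short position value = −(long value) = ¥6.75

¥6.75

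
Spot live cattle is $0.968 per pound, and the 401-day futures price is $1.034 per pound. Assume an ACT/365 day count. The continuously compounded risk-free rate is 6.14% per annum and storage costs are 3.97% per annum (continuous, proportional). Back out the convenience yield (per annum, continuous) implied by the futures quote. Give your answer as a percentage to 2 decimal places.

4.11%

F = S·e^((r+u−y)T) ⇒ (r+u−y) = ln(F/S)/T
ln(1.034/0.968) = 0.065958; /T ⇒ 0.060037
y = r + u − ln(F/S)/T = 0.0614 + 0.0397 − 0.060037 = 0.041063
y = 4.11%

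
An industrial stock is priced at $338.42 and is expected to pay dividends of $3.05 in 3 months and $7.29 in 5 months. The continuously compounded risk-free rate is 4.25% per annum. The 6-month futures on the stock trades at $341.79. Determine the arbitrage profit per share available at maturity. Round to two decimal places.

PV(dividends) I = 3.05·e^(−0.0425·3/12) + 7.29·e^(−0.0425·5/12) = 10.1798
Fair futures F* = (S − I)·e^(rT) = (338.42 − 10.1798)·e^0.021250 = 328.2402 × 1.021477 = 335.2898
Market $341.79 > fair 335.2898: forward overpriced → cash-and-carry (borrow at r, buy the stock and collect the dividends, short the forward).
Profit at T = |F_mkt − F*| = |341.79 − 335.2898| = $6.50 per share

$6.50 per share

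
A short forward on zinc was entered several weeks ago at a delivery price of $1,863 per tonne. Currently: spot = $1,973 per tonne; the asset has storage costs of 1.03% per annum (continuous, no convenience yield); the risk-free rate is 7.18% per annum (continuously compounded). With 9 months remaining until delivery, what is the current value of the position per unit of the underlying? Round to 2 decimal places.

-$222.97 per tonne

Current fair forward for the remaining 9 months: F = S·e^((r + u)·T), (r + u) = 0.0718 + 0.0103 = 0.0821
F = 1973 · e^(0.0821 × 9/12) = 1973 × 1.06351026 = 2098.3057
Value of long forward = (F − K)·e^(−rT) = (2098.3057 − 1863) · e^(−0.0718·9/12)
= 235.3057 × 0.94757423 = 222.97
Short position value = −(long value) = -$222.97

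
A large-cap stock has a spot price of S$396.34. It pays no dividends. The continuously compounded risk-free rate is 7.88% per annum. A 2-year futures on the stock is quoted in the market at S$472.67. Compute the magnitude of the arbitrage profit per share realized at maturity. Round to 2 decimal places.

S$8.68 per share

Fair futures: F* = S·e^(carry·T), with carry = r = 0.0788
F* = 396.34 · e^(0.0788 × 2) = 396.34 · e^0.157600 = 396.34 × 1.170698 = S$463.9944
Market S$472.67 > fair S$463.9944: forward overpriced → cash-and-carry (buy spot, short the forward).
At maturity, profit = |F_mkt − F*| = |472.67 − 463.9944| = S$8.68 per share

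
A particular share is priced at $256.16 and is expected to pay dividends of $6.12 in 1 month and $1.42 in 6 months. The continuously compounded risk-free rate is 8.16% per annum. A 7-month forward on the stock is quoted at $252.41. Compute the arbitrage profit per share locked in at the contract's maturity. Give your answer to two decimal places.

PV(dividends) I = 6.12·e^(−0.0816·1/12) + 1.42·e^(−0.0816·6/12) = 7.4418
Fair forward F* = (S − I)·e^(rT) = (256.16 − 7.4418)·e^0.047600 = 248.7182 × 1.048751 = 260.8435
Market $252.41 < fair 260.8435: forward underpriced → reverse cash-and-carry (short the stock, invest proceeds at r, pay the dividends, go long the forward).
Profit at T = |F_mkt − F*| = |252.41 − 260.8435| = $8.43 per share

$8.43 per share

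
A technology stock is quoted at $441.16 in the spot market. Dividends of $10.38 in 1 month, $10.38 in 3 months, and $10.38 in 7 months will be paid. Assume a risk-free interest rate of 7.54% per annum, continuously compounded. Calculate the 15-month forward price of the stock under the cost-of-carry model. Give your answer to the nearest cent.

$451.32

PV(dividends) I = 10.38·e^(−0.0754·1/12) + 10.38·e^(−0.0754·3/12) + 10.38·e^(−0.0754·7/12)
I = 10.3150 + 10.1862 + 9.9333 = 30.4345
F = (S − I)·e^(rT) = (441.16 − 30.4345) · e^(0.0754·15/12)
= 410.7255 · e^0.094250 = 410.7255 × 1.098834 = $451.32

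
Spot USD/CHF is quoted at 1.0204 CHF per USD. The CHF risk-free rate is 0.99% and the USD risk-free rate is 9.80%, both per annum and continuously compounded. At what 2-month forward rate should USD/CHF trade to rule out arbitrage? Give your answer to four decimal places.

1.0055

F = S·e^((r_CHF − r_USD)T) = 1.0204 · e^((0.0099 − 0.0980) × 2/12)
= 1.0204 · e^-0.014683 = 1.0204 × 0.985424
F = 1.0055 CHF per USD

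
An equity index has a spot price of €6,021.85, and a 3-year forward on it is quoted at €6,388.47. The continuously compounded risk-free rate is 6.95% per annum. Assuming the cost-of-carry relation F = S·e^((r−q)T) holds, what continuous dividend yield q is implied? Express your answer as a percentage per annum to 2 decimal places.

From F = S·e^((r−q)T): (r − q) = ln(F/S)/T
ln(6388.47/6021.85) = ln(1.060882) = 0.059101
(r − q) = 0.059101 / (3) = 0.019700
q = r − ln(F/S)/T = 0.0695 − 0.019700 = 0.049800
q = 4.98%

4.98%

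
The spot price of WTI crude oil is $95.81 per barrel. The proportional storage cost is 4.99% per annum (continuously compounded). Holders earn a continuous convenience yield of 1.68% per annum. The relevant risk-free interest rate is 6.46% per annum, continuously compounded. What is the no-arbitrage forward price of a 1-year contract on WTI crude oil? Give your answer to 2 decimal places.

Net carry = r + u − y = 0.0646 + 0.0499 − 0.0168 = 0.0977
F = S·e^((r+u−y)T) = 95.81 · e^(0.0977 × 1) = 95.81 · e^0.097700
= 95.81 × 1.102632 = $105.64 per barrel

$105.64 per barrel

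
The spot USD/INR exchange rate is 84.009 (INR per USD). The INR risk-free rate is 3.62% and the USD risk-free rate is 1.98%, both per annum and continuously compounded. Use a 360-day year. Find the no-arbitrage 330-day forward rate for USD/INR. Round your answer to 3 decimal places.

85.281

F = S·e^((r_INR − r_USD)T) = 84.009 · e^((0.0362 − 0.0198) × 330/360)
= 84.009 · e^0.015033 = 84.009 × 1.015147
F = 85.281 INR per USD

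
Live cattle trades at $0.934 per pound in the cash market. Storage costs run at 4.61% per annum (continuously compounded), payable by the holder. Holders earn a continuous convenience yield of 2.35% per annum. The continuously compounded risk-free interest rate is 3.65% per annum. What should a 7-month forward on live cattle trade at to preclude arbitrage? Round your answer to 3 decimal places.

Net carry = r + u − y = 0.0365 + 0.0461 − 0.0235 = 0.0591
F = S·e^((r+u−y)T) = 0.934 · e^(0.0591 × 7/12) = 0.934 · e^0.034475
= 0.934 × 1.035076 = $0.967 per pound

$0.967 per pound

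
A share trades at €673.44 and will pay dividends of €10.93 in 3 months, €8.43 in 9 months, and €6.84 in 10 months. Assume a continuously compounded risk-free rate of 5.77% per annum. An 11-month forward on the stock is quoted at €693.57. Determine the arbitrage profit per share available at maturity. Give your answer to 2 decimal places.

PV(dividends) I = 10.93·e^(−0.0577·3/12) + 8.43·e^(−0.0577·9/12) + 6.84·e^(−0.0577·10/12) = 25.3653
Fair forward F* = (S − I)·e^(rT) = (673.44 − 25.3653)·e^0.052892 = 648.0747 × 1.054316 = 683.2755
Market €693.57 > fair 683.2755: forward overpriced → cash-and-carry (borrow at r, buy the stock and collect the dividends, short the forward).
Profit at T = |F_mkt − F*| = |693.57 − 683.2755| = €10.29 per share

€10.29 per share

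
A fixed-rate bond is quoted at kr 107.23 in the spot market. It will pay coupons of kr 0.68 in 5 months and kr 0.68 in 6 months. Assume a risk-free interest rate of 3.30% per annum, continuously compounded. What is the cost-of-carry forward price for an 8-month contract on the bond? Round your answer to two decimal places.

PV(coupons) I = 0.68·e^(−0.0330·5/12) + 0.68·e^(−0.0330·6/12)
I = 0.6707 + 0.6689 = 1.3396
F = (S − I)·e^(rT) = (107.23 − 1.3396) · e^(0.0330·8/12)
= 105.8904 · e^0.022000 = 105.8904 × 1.022244 = kr 108.25

kr 108.25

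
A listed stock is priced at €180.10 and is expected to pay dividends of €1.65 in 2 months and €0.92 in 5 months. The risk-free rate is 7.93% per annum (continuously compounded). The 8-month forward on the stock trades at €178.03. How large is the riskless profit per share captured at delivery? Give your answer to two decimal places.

€9.19 per share

PV(dividends) I = 1.65·e^(−0.0793·2/12) + 0.92·e^(−0.0793·5/12) = 2.5184
Fair forward F* = (S − I)·e^(rT) = (180.10 − 2.5184)·e^0.052867 = 177.5816 × 1.054289 = 187.2223
Market €178.03 < fair 187.2223: forward underpriced → reverse cash-and-carry (short the stock, invest proceeds at r, pay the dividends, go long the forward).
Profit at T = |F_mkt − F*| = |178.03 − 187.2223| = €9.19 per share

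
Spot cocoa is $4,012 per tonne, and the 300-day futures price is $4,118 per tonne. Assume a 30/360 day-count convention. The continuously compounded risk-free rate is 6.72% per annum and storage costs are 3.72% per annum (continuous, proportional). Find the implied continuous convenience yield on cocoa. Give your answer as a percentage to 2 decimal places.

F = S·e^((r+u−y)T) ⇒ (r+u−y) = ln(F/S)/T
ln(4118/4012) = 0.026078; /T ⇒ 0.031294
y = r + u − ln(F/S)/T = 0.0672 + 0.0372 − 0.031294 = 0.073106
y = 7.31%

7.31%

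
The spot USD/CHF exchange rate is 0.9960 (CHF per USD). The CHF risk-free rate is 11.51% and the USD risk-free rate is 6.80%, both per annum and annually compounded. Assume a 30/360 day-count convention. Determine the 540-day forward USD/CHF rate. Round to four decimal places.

1.0626

By covered interest parity, F = S · (1+r_CHF)^T / (1+r_USD)^T
= 0.9960 × 1.177527 / 1.103715 = 0.9960 × 1.066876
F = 1.0626 CHF per USD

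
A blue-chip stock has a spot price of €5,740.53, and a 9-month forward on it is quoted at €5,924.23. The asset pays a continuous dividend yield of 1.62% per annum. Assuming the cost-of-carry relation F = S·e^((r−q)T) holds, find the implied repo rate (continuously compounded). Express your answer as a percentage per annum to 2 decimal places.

5.82%

From F = S·e^((r−q)T): (r − q) = ln(F/S)/T
ln(5924.23/5740.53) = ln(1.032001) = 0.031500
(r − q) = 0.031500 / (9/12) = 0.042000
r = ln(F/S)/T + q = 0.042000 + 0.0162 = 0.058200
r = 5.82%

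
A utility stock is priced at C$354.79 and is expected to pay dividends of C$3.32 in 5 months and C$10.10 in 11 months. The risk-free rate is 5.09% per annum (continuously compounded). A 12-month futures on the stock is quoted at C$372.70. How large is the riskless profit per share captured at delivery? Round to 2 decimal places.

PV(dividends) I = 3.32·e^(−0.0509·5/12) + 10.10·e^(−0.0509·11/12) = 12.8899
Fair futures F* = (S − I)·e^(rT) = (354.79 − 12.8899)·e^0.050900 = 341.9001 × 1.052218 = 359.7534
Market C$372.70 > fair 359.7534: forward overpriced → cash-and-carry (borrow at r, buy the stock and collect the dividends, short the forward).
Profit at T = |F_mkt − F*| = |372.70 − 359.7534| = C$12.95 per share

C$12.95 per share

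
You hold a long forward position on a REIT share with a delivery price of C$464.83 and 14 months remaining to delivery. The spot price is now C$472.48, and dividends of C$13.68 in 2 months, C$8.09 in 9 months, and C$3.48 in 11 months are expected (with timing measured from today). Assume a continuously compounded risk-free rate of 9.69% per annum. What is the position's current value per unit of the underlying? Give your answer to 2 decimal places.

PV(remaining dividends) I = 13.68·e^(−0.0969·2/12) + 8.09·e^(−0.0969·9/12) + 3.48·e^(−0.0969·11/12) = 24.1680
Current forward F = (S − I)·e^(rT) = (472.48 − 24.1680)·e^(0.0969·14/12) = 448.3120 × 1.119688 = 501.9696
Value (long) = (F − K)·e^(−rT) = (501.9696 − 464.83) × 0.893106 = 33.1696
Value = C$33.17

C$33.17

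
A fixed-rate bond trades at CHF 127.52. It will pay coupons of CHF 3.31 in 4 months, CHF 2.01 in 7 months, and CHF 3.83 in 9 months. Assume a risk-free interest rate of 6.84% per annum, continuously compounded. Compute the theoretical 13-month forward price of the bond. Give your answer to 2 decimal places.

CHF 127.85

PV(coupons) I = 3.31·e^(−0.0684·4/12) + 2.01·e^(−0.0684·7/12) + 3.83·e^(−0.0684·9/12)
I = 3.2354 + 1.9314 + 3.6385 = 8.8053
F = (S − I)·e^(rT) = (127.52 − 8.8053) · e^(0.0684·13/12)
= 118.7147 · e^0.074100 = 118.7147 × 1.076914 = CHF 127.85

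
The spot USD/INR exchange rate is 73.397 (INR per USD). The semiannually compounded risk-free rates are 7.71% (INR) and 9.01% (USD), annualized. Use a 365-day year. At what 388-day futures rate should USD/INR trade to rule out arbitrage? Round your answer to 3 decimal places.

By covered interest parity, F = S · (1+r_INR/2)^(2T) / (1+r_USD/2)^(2T)
= 73.397 × 1.083740 / 1.098211 = 73.397 × 0.986823
F = 72.430 INR per USD

72.430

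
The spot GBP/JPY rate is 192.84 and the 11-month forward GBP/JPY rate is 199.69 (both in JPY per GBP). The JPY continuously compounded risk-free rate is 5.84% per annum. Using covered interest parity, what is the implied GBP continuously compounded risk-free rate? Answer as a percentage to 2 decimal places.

2.03%

F = S·e^((r_JPY − r_GBP)T) ⇒ r_GBP = r_JPY − ln(F/S)/T
ln(199.69/192.84) = 0.034905; /(11/12) = 0.038078
r_GBP = 0.0584 − 0.038078 = 0.020322
r_GBP = 2.03%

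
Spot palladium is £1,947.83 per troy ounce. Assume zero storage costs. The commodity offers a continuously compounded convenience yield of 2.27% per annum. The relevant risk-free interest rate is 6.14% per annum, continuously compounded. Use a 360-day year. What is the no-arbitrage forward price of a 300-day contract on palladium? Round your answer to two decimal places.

Net carry = r + u − y = 0.0614 + 0.0000 − 0.0227 = 0.0387
F = S·e^((r+u−y)T) = 1947.83 · e^(0.0387 × 300/360) = 1947.83 · e^0.03225000
= 1947.83 × 1.03277567 = £2,011.67 per troy ounce

£2,011.67 per troy ounce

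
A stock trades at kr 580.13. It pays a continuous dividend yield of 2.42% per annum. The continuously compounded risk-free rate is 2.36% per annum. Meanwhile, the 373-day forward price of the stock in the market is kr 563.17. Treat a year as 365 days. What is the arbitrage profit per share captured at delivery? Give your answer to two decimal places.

Fair forward: F* = S·e^(carry·T), with carry = (r − q) = 0.0236 − 0.0242 = -0.0006
F* = 580.13 · e^(-0.0006 × 373/365) = 580.13 · e^-0.000613 = 580.13 × 0.999387 = kr 579.7744
Market kr 563.17 < fair kr 579.7744: forward underpriced → reverse cash-and-carry (short spot, go long the forward).
At maturity, profit = |F_mkt − F*| = |563.17 − 579.7744| = kr 16.60 per share

kr 16.60 per share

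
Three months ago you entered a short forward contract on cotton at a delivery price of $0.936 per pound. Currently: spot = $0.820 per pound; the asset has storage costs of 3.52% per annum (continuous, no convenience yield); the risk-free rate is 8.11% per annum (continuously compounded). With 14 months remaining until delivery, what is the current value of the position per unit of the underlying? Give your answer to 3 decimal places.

Current fair forward for the remaining 14 months: F = S·e^((r + u)·T), (r + u) = 0.0811 + 0.0352 = 0.1163
F = 0.820 · e^(0.1163 × 14/12) = 0.820 × 1.145319 = 0.9392
Value of long forward = (F − K)·e^(−rT) = (0.9392 − 0.936) · e^(−0.0811·14/12)
= 0.0032 × 0.909722 = 0.003
Short position value = −(long value) = -$0.003

-$0.003 per pound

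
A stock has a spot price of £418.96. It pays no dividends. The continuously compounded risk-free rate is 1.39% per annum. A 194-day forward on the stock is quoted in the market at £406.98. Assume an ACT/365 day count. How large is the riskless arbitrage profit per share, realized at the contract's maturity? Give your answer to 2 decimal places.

£15.09 per share

Fair forward: F* = S·e^(carry·T), with carry = r = 0.0139
F* = 418.96 · e^(0.0139 × 194/365) = 418.96 · e^0.007388 = 418.96 × 1.007415 = £422.0666
Market £406.98 < fair £422.0666: forward underpriced → reverse cash-and-carry (short spot, go long the forward).
At maturity, profit = |F_mkt − F*| = |406.98 − 422.0666| = £15.09 per share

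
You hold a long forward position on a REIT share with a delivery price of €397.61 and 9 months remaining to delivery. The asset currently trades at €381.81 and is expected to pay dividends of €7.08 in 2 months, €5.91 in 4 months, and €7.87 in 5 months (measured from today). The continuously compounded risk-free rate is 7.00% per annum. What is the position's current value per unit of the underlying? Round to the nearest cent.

-€15.88

PV(remaining dividends) I = 7.08·e^(−0.0700·2/12) + 5.91·e^(−0.0700·4/12) + 7.87·e^(−0.0700·5/12) = 20.4153
Current forward F = (S − I)·e^(rT) = (381.81 − 20.4153)·e^(0.0700·9/12) = 361.3947 × 1.053903 = 380.8750
Value (long) = (F − K)·e^(−rT) = (380.8750 − 397.61) × 0.948854 = -15.8791
Value = -€15.88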